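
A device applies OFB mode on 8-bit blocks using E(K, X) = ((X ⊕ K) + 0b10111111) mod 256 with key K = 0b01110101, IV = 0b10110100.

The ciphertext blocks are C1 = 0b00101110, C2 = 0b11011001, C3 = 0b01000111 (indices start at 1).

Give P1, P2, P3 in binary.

P1 = 0b10101110, P2 = 0b01101101, P3 = 0b11000111

OFB decryption: S_i = E(K, S_{i−1}) with S_{0} = IV; P_i = C_i ⊕ S_i.
P1: S = E(K, 0b10110100) = 0b10000000; 0b00101110 ⊕ 0b10000000 = 0b10101110.
P2: S = E(K, 0b10000000) = 0b10110100; 0b11011001 ⊕ 0b10110100 = 0b01101101.
P3: S = E(K, 0b10110100) = 0b10000000; 0b01000111 ⊕ 0b10000000 = 0b11000111.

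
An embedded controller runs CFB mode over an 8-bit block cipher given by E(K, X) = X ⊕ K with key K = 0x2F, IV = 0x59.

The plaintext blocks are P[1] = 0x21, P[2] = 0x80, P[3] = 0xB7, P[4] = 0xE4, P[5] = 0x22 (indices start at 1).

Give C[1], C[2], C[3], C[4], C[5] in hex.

CFB encryption: C_i = P_i ⊕ E(K, C_{i−1}), with C_{0} = IV.
C[1]: E(K, 0x59) = 0x76; 0x21 ⊕ 0x76 = 0x57.
C[2]: E(K, 0x57) = 0x78; 0x80 ⊕ 0x78 = 0xF8.
C[3]: E(K, 0xF8) = 0xD7; 0xB7 ⊕ 0xD7 = 0x60.
C[4]: E(K, 0x60) = 0x4F; 0xE4 ⊕ 0x4F = 0xAB.
C[5]: E(K, 0xAB) = 0x84; 0x22 ⊕ 0x84 = 0xA6.

C[1] = 0x57, C[2] = 0xF8, C[3] = 0x60, C[4] = 0xAB, C[5] = 0xA6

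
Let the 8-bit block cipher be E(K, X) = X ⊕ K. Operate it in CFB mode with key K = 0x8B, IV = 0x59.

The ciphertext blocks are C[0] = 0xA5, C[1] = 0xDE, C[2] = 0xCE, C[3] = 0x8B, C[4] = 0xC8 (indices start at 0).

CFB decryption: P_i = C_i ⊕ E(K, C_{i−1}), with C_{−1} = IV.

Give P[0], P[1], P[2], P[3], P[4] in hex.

P[0] = 0x77, P[1] = 0xF0, P[2] = 0x9B, P[3] = 0xCE, P[4] = 0xC8

P[0]: E(K, 0x59) = 0xD2; 0xA5 ⊕ 0xD2 = 0x77.
P[1]: E(K, 0xA5) = 0x2E; 0xDE ⊕ 0x2E = 0xF0.
P[2]: E(K, 0xDE) = 0x55; 0xCE ⊕ 0x55 = 0x9B.
P[3]: E(K, 0xCE) = 0x45; 0x8B ⊕ 0x45 = 0xCE.
P[4]: E(K, 0x8B) = 0x00; 0xC8 ⊕ 0x00 = 0xC8.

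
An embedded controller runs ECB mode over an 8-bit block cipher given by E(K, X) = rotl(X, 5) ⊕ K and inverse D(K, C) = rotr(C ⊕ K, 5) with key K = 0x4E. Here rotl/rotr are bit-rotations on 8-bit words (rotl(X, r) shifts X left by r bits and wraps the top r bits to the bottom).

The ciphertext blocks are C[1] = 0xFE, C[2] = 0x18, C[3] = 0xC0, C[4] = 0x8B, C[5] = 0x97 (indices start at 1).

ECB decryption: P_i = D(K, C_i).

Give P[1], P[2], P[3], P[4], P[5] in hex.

P[1] = 0x85, P[2] = 0xB2, P[3] = 0x74, P[4] = 0x2E, P[5] = 0xCE

P[1]: D(K, 0xFE) = 0x85.
P[2]: D(K, 0x18) = 0xB2.
P[3]: D(K, 0xC0) = 0x74.
P[4]: D(K, 0x8B) = 0x2E.
P[5]: D(K, 0x97) = 0xCE.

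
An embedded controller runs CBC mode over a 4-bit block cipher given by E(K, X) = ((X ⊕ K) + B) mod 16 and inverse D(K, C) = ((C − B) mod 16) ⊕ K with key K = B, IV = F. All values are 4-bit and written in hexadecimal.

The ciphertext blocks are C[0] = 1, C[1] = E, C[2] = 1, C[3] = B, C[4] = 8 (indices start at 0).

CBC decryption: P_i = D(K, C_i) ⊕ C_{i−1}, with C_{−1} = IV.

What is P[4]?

P[4]: D(K, 8) = 6; 6 ⊕ B = D.

P[4] = D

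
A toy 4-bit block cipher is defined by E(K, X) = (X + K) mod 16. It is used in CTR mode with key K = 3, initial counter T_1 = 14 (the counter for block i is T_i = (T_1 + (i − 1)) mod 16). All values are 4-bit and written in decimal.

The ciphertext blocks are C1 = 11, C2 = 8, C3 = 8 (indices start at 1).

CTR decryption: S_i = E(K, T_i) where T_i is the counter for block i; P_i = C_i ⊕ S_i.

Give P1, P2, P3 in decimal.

P1 = 10, P2 = 10, P3 = 11

P1: T = 14, S = E(K, T) = 1; 11 ⊕ 1 = 10.
P2: T = 15, S = E(K, T) = 2; 8 ⊕ 2 = 10.
P3: T = 0, S = E(K, T) = 3; 8 ⊕ 3 = 11.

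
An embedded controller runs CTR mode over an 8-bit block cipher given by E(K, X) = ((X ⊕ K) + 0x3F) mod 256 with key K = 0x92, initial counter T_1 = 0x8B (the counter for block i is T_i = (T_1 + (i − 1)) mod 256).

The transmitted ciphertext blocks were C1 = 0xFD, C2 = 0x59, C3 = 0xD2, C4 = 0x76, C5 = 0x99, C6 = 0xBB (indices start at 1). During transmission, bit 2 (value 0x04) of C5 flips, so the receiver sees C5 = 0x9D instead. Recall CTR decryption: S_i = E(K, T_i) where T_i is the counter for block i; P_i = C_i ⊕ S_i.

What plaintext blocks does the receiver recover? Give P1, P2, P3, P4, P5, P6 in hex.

P1 = 0xA5, P2 = 0x04, P3 = 0x8C, P4 = 0x2D, P5 = 0xC1, P6 = 0xFA

Only C5 changed, to 0x9D. In CTR, a change in C_i flips the same bit in P_i only; the keystream is unaffected. Decrypting the received ciphertext:
P1: T = 0x8B, S = E(K, T) = 0x58; 0xFD ⊕ 0x58 = 0xA5.
P2: T = 0x8C, S = E(K, T) = 0x5D; 0x59 ⊕ 0x5D = 0x04.
P3: T = 0x8D, S = E(K, T) = 0x5E; 0xD2 ⊕ 0x5E = 0x8C.
P4: T = 0x8E, S = E(K, T) = 0x5B; 0x76 ⊕ 0x5B = 0x2D.
P5: T = 0x8F, S = E(K, T) = 0x5C; 0x9D ⊕ 0x5C = 0xC1.
P6: T = 0x90, S = E(K, T) = 0x41; 0xBB ⊕ 0x41 = 0xFA.
Blocks that differ from the original plaintext: P5.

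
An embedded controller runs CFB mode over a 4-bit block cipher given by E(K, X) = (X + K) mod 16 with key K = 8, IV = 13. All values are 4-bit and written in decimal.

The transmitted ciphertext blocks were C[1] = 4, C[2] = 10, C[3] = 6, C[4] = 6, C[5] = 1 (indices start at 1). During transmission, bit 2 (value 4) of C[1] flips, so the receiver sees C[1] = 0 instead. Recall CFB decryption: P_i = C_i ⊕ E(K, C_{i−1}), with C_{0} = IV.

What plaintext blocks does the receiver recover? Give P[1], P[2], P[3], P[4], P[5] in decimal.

Only C[1] changed, to 0. In CFB, a change in C_i flips the same bit in P_i and garbles P_{i+1}. Decrypting the received ciphertext:
P[1]: E(K, 13) = 5; 0 ⊕ 5 = 5.
P[2]: E(K, 0) = 8; 10 ⊕ 8 = 2.
P[3]: E(K, 10) = 2; 6 ⊕ 2 = 4.
P[4]: E(K, 6) = 14; 6 ⊕ 14 = 8.
P[5]: E(K, 6) = 14; 1 ⊕ 14 = 15.
Blocks that differ from the original plaintext: P[1], P[2].

P[1] = 5, P[2] = 2, P[3] = 4, P[4] = 8, P[5] = 15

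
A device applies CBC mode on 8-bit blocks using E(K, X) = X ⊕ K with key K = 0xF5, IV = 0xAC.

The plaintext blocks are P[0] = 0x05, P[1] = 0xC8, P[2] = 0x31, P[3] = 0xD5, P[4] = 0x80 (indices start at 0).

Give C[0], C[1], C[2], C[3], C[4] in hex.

CBC encryption: C_i = E(K, P_i ⊕ C_{i−1}), with C_{−1} = IV.
C[0]: P[0] ⊕ 0xAC = 0xA9; E(K, 0xA9) = 0x5C.
C[1]: P[1] ⊕ 0x5C = 0x94; E(K, 0x94) = 0x61.
C[2]: P[2] ⊕ 0x61 = 0x50; E(K, 0x50) = 0xA5.
C[3]: P[3] ⊕ 0xA5 = 0x70; E(K, 0x70) = 0x85.
C[4]: P[4] ⊕ 0x85 = 0x05; E(K, 0x05) = 0xF0.

C[0] = 0x5C, C[1] = 0x61, C[2] = 0xA5, C[3] = 0x85, C[4] = 0xF0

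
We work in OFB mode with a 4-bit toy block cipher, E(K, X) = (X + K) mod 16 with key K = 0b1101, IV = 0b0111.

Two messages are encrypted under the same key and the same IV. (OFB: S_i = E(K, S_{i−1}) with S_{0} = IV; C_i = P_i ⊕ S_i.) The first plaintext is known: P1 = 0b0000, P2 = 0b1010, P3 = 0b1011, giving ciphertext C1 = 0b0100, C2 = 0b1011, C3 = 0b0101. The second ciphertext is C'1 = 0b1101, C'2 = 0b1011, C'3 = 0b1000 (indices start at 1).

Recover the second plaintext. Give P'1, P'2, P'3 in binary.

P'1 = 0b1001, P'2 = 0b1010, P'3 = 0b0110

In OFB with a reused IV, both messages share the same keystream S_i, so C_i ⊕ C'_i = P_i ⊕ P'_i and thus P'_i = P_i ⊕ C_i ⊕ C'_i.
P'1: 0b0000 ⊕ 0b0100 ⊕ 0b1101 = 0b1001.
P'2: 0b1010 ⊕ 0b1011 ⊕ 0b1011 = 0b1010.
P'3: 0b1011 ⊕ 0b0101 ⊕ 0b1000 = 0b0110.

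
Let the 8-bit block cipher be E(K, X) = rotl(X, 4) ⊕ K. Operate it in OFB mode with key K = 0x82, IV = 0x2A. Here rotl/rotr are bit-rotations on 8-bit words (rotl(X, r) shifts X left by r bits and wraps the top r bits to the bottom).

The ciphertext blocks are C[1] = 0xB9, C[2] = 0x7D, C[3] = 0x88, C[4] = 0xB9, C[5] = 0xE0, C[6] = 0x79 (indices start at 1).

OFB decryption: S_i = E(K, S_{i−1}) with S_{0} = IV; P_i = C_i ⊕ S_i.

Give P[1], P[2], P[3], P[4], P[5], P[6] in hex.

P[1] = 0x99, P[2] = 0xFD, P[3] = 0x02, P[4] = 0x93, P[5] = 0xC0, P[6] = 0xF9

P[1]: S = E(K, 0x2A) = 0x20; 0xB9 ⊕ 0x20 = 0x99.
P[2]: S = E(K, 0x20) = 0x80; 0x7D ⊕ 0x80 = 0xFD.
P[3]: S = E(K, 0x80) = 0x8A; 0x88 ⊕ 0x8A = 0x02.
P[4]: S = E(K, 0x8A) = 0x2A; 0xB9 ⊕ 0x2A = 0x93.
P[5]: S = E(K, 0x2A) = 0x20; 0xE0 ⊕ 0x20 = 0xC0.
P[6]: S = E(K, 0x20) = 0x80; 0x79 ⊕ 0x80 = 0xF9.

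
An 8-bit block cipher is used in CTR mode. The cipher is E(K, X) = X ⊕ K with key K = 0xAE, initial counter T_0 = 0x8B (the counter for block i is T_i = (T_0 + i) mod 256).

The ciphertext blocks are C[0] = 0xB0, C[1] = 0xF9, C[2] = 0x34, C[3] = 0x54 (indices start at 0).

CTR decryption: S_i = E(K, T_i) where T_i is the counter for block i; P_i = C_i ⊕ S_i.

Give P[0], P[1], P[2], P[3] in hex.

P[0] = 0x95, P[1] = 0xDB, P[2] = 0x17, P[3] = 0x74

P[0]: T = 0x8B, S = E(K, T) = 0x25; 0xB0 ⊕ 0x25 = 0x95.
P[1]: T = 0x8C, S = E(K, T) = 0x22; 0xF9 ⊕ 0x22 = 0xDB.
P[2]: T = 0x8D, S = E(K, T) = 0x23; 0x34 ⊕ 0x23 = 0x17.
P[3]: T = 0x8E, S = E(K, T) = 0x20; 0x54 ⊕ 0x20 = 0x74.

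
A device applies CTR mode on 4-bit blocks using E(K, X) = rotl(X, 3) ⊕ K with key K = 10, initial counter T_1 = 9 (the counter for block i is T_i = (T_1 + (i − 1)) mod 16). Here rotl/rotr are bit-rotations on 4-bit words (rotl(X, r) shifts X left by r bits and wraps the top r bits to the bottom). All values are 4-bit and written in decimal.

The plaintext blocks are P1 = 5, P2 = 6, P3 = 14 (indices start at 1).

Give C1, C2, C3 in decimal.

CTR encryption: S_i = E(K, T_i) where T_i is the counter for block i; C_i = P_i ⊕ S_i.
C1: T = 9, S = E(K, T) = 6; 5 ⊕ 6 = 3.
C2: T = 10, S = E(K, T) = 15; 6 ⊕ 15 = 9.
C3: T = 11, S = E(K, T) = 7; 14 ⊕ 7 = 9.

C1 = 3, C2 = 9, C3 = 9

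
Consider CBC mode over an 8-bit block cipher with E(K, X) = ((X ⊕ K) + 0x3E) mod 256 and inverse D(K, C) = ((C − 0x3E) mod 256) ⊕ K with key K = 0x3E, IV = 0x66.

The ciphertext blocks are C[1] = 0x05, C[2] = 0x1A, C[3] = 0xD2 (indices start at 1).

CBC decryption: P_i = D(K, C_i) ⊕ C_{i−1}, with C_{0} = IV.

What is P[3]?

P[3] = 0xB0

P[3]: D(K, 0xD2) = 0xAA; 0xAA ⊕ 0x1A = 0xB0.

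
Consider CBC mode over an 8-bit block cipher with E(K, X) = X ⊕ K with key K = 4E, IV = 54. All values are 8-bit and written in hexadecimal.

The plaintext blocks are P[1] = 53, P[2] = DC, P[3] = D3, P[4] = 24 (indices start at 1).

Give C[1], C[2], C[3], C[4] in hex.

C[1] = 49, C[2] = DB, C[3] = 46, C[4] = 2C

CBC encryption: C_i = E(K, P_i ⊕ C_{i−1}), with C_{0} = IV.
C[1]: P[1] ⊕ 54 = 07; E(K, 07) = 49.
C[2]: P[2] ⊕ 49 = 95; E(K, 95) = DB.
C[3]: P[3] ⊕ DB = 08; E(K, 08) = 46.
C[4]: P[4] ⊕ 46 = 62; E(K, 62) = 2C.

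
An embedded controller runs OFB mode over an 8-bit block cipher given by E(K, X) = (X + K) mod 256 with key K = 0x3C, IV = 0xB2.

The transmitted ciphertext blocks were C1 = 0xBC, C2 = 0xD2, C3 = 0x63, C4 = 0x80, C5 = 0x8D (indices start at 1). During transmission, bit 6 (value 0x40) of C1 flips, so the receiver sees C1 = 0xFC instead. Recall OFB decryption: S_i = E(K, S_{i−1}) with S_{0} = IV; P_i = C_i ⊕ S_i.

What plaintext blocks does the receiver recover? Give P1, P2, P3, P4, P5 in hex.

Only C1 changed, to 0xFC. In OFB, a change in C_i flips the same bit in P_i only; the keystream is unaffected. Decrypting the received ciphertext:
P1: S = E(K, 0xB2) = 0xEE; 0xFC ⊕ 0xEE = 0x12.
P2: S = E(K, 0xEE) = 0x2A; 0xD2 ⊕ 0x2A = 0xF8.
P3: S = E(K, 0x2A) = 0x66; 0x63 ⊕ 0x66 = 0x05.
P4: S = E(K, 0x66) = 0xA2; 0x80 ⊕ 0xA2 = 0x22.
P5: S = E(K, 0xA2) = 0xDE; 0x8D ⊕ 0xDE = 0x53.
Blocks that differ from the original plaintext: P1.

P1 = 0x12, P2 = 0xF8, P3 = 0x05, P4 = 0x22, P5 = 0x53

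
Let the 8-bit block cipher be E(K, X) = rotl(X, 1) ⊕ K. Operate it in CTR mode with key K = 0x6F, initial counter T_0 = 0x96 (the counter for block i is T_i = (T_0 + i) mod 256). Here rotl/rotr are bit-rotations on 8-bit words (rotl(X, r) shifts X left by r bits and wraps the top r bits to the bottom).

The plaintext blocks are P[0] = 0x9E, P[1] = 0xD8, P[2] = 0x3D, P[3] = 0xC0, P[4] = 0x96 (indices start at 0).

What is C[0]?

CTR encryption: S_i = E(K, T_i) where T_i is the counter for block i; C_i = P_i ⊕ S_i.
C[0]: T = 0x96, S = E(K, T) = 0x42; 0x9E ⊕ 0x42 = 0xDC.

C[0] = 0xDC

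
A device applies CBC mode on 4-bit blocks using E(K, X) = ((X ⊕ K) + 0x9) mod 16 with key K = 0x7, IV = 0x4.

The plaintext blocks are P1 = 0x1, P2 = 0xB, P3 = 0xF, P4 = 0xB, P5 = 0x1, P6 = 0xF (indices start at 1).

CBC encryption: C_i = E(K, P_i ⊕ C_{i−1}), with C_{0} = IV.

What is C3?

C3 = 0x1

C1: P1 ⊕ 0x4 = 0x5; E(K, 0x5) = 0xB.
C2: P2 ⊕ 0xB = 0x0; E(K, 0x0) = 0x0.
C3: P3 ⊕ 0x0 = 0xF; E(K, 0xF) = 0x1.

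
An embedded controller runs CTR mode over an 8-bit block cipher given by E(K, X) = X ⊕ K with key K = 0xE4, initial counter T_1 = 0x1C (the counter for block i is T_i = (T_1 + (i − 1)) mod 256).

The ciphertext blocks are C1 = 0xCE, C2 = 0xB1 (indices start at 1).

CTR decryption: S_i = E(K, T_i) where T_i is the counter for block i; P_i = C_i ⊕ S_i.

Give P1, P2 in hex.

P1 = 0x36, P2 = 0x48

P1: T = 0x1C, S = E(K, T) = 0xF8; 0xCE ⊕ 0xF8 = 0x36.
P2: T = 0x1D, S = E(K, T) = 0xF9; 0xB1 ⊕ 0xF9 = 0x48.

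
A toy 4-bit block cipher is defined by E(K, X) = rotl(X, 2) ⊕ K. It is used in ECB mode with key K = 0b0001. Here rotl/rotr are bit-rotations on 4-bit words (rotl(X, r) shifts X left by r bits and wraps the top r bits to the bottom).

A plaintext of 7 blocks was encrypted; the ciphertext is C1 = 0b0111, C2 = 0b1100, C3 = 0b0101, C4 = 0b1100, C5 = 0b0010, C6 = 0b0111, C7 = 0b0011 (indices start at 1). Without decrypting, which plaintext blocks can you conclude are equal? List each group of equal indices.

ECB encrypts each block independently with the same key, so equal ciphertext blocks imply equal plaintext blocks.
C1 = C6 = 0b0111, so P1 = P6.
C2 = C4 = 0b1100, so P2 = P4.

P1 = P6; P2 = P4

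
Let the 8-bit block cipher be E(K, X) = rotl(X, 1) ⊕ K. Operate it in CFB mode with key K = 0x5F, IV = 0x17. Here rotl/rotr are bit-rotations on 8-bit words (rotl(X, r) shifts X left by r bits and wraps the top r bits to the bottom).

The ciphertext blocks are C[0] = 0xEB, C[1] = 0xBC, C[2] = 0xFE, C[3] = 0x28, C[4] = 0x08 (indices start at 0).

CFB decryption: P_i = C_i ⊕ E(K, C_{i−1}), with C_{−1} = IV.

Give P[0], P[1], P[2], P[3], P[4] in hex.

P[0] = 0x9A, P[1] = 0x34, P[2] = 0xD8, P[3] = 0x8A, P[4] = 0x07

P[0]: E(K, 0x17) = 0x71; 0xEB ⊕ 0x71 = 0x9A.
P[1]: E(K, 0xEB) = 0x88; 0xBC ⊕ 0x88 = 0x34.
P[2]: E(K, 0xBC) = 0x26; 0xFE ⊕ 0x26 = 0xD8.
P[3]: E(K, 0xFE) = 0xA2; 0x28 ⊕ 0xA2 = 0x8A.
P[4]: E(K, 0x28) = 0x0F; 0x08 ⊕ 0x0F = 0x07.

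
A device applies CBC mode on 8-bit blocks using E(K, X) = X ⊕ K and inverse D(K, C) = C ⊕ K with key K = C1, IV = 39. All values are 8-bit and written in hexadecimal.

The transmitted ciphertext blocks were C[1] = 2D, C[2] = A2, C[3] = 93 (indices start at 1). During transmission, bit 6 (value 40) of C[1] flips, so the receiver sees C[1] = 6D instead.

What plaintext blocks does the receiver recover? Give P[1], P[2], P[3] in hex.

CBC decryption: P_i = D(K, C_i) ⊕ C_{i−1}, with C_{0} = IV.
Only C[1] changed, to 6D. In CBC, a change in C_i garbles P_i and flips the same bit in P_{i+1}. Decrypting the received ciphertext:
P[1]: D(K, 6D) = AC; AC ⊕ 39 = 95.
P[2]: D(K, A2) = 63; 63 ⊕ 6D = 0E.
P[3]: D(K, 93) = 52; 52 ⊕ A2 = F0.
Blocks that differ from the original plaintext: P[1], P[2].

P[1] = 95, P[2] = 0E, P[3] = F0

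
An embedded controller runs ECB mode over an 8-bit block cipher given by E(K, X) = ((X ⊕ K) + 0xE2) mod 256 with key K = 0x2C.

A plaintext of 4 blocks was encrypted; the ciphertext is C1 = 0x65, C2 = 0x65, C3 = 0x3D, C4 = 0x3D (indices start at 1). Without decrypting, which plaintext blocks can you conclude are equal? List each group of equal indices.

P1 = P2; P3 = P4

ECB encrypts each block independently with the same key, so equal ciphertext blocks imply equal plaintext blocks.
C1 = C2 = 0x65, so P1 = P2.
C3 = C4 = 0x3D, so P3 = P4.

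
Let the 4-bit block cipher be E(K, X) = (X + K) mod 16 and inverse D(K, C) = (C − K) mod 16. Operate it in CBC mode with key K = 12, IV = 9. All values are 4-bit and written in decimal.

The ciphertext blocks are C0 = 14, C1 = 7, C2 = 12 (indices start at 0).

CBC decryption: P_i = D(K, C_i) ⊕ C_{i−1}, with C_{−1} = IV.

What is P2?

P2 = 7

P2: D(K, 12) = 0; 0 ⊕ 7 = 7.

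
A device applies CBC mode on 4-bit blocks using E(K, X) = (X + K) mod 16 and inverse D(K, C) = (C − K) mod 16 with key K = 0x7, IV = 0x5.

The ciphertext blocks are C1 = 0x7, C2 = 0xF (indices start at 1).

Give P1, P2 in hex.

P1 = 0x5, P2 = 0xF

CBC decryption: P_i = D(K, C_i) ⊕ C_{i−1}, with C_{0} = IV.
P1: D(K, 0x7) = 0x0; 0x0 ⊕ 0x5 = 0x5.
P2: D(K, 0xF) = 0x8; 0x8 ⊕ 0x7 = 0xF.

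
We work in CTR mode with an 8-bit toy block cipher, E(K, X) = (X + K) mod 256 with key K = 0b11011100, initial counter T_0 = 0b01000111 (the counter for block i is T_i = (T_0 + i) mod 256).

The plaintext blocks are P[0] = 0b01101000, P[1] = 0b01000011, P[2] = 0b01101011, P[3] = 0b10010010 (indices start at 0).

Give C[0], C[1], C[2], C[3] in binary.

CTR encryption: S_i = E(K, T_i) where T_i is the counter for block i; C_i = P_i ⊕ S_i.
C[0]: T = 0b01000111, S = E(K, T) = 0b00100011; 0b01101000 ⊕ 0b00100011 = 0b01001011.
C[1]: T = 0b01001000, S = E(K, T) = 0b00100100; 0b01000011 ⊕ 0b00100100 = 0b01100111.
C[2]: T = 0b01001001, S = E(K, T) = 0b00100101; 0b01101011 ⊕ 0b00100101 = 0b01001110.
C[3]: T = 0b01001010, S = E(K, T) = 0b00100110; 0b10010010 ⊕ 0b00100110 = 0b10110100.

C[0] = 0b01001011, C[1] = 0b01100111, C[2] = 0b01001110, C[3] = 0b10110100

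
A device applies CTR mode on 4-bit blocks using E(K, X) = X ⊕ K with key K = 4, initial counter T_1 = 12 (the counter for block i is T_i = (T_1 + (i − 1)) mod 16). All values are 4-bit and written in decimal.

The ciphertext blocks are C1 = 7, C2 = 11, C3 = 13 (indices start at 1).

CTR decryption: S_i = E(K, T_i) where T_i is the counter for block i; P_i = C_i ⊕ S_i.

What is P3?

P3: T = 14, S = E(K, T) = 10; 13 ⊕ 10 = 7.

P3 = 7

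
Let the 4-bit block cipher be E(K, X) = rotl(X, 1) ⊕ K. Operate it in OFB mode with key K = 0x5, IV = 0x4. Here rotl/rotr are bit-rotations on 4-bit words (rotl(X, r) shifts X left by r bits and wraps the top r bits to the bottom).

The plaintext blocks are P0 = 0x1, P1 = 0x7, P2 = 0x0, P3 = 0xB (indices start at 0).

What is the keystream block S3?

0x4

OFB encryption: S_i = E(K, S_{i−1}) with S_{−1} = IV; C_i = P_i ⊕ S_i.
C0: S = E(K, 0x4) = 0xD; 0x1 ⊕ 0xD = 0xC.
C1: S = E(K, 0xD) = 0xE; 0x7 ⊕ 0xE = 0x9.
C2: S = E(K, 0xE) = 0x8; 0x0 ⊕ 0x8 = 0x8.
C3: S = E(K, 0x8) = 0x4; 0xB ⊕ 0x4 = 0xF.
So S3 = 0x4.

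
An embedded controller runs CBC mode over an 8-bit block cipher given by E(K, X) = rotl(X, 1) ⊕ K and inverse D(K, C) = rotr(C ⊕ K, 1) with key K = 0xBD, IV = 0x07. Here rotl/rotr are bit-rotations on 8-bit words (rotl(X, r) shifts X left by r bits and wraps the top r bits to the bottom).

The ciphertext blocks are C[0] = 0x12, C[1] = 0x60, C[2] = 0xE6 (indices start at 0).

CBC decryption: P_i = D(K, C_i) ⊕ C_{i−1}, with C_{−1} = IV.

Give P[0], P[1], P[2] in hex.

P[0] = 0xD0, P[1] = 0xFC, P[2] = 0xCD

P[0]: D(K, 0x12) = 0xD7; 0xD7 ⊕ 0x07 = 0xD0.
P[1]: D(K, 0x60) = 0xEE; 0xEE ⊕ 0x12 = 0xFC.
P[2]: D(K, 0xE6) = 0xAD; 0xAD ⊕ 0x60 = 0xCD.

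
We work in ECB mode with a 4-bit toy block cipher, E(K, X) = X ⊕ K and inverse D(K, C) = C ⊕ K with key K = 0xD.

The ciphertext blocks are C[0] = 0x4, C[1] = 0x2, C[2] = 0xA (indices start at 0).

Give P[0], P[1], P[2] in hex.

P[0] = 0x9, P[1] = 0xF, P[2] = 0x7

ECB decryption: P_i = D(K, C_i).
P[0]: D(K, 0x4) = 0x9.
P[1]: D(K, 0x2) = 0xF.
P[2]: D(K, 0xA) = 0x7.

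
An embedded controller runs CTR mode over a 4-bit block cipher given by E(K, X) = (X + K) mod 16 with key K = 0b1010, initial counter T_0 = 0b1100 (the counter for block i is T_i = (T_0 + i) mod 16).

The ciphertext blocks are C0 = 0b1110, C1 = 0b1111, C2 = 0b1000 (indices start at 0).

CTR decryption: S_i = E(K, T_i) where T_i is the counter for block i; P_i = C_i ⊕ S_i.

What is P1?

P1 = 0b1000

P1: T = 0b1101, S = E(K, T) = 0b0111; 0b1111 ⊕ 0b0111 = 0b1000.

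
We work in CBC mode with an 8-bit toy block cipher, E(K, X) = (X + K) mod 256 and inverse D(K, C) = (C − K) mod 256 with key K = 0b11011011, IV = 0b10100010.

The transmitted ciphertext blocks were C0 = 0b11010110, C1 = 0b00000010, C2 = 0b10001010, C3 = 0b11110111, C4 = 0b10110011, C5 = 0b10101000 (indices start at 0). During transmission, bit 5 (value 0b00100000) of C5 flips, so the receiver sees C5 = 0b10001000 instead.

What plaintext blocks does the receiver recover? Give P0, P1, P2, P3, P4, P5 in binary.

CBC decryption: P_i = D(K, C_i) ⊕ C_{i−1}, with C_{−1} = IV.
Only C5 changed, to 0b10001000. In CBC, a change in C_i garbles P_i and flips the same bit in P_{i+1}. Decrypting the received ciphertext:
P0: D(K, 0b11010110) = 0b11111011; 0b11111011 ⊕ 0b10100010 = 0b01011001.
P1: D(K, 0b00000010) = 0b00100111; 0b00100111 ⊕ 0b11010110 = 0b11110001.
P2: D(K, 0b10001010) = 0b10101111; 0b10101111 ⊕ 0b00000010 = 0b10101101.
P3: D(K, 0b11110111) = 0b00011100; 0b00011100 ⊕ 0b10001010 = 0b10010110.
P4: D(K, 0b10110011) = 0b11011000; 0b11011000 ⊕ 0b11110111 = 0b00101111.
P5: D(K, 0b10001000) = 0b10101101; 0b10101101 ⊕ 0b10110011 = 0b00011110.
Blocks that differ from the original plaintext: P5.

P0 = 0b01011001, P1 = 0b11110001, P2 = 0b10101101, P3 = 0b10010110, P4 = 0b00101111, P5 = 0b00011110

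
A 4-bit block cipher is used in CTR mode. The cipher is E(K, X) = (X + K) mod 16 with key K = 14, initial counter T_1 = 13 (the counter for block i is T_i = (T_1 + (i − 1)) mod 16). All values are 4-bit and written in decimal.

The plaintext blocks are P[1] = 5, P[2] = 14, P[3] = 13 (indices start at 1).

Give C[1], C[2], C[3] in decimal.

CTR encryption: S_i = E(K, T_i) where T_i is the counter for block i; C_i = P_i ⊕ S_i.
C[1]: T = 13, S = E(K, T) = 11; 5 ⊕ 11 = 14.
C[2]: T = 14, S = E(K, T) = 12; 14 ⊕ 12 = 2.
C[3]: T = 15, S = E(K, T) = 13; 13 ⊕ 13 = 0.

C[1] = 14, C[2] = 2, C[3] = 0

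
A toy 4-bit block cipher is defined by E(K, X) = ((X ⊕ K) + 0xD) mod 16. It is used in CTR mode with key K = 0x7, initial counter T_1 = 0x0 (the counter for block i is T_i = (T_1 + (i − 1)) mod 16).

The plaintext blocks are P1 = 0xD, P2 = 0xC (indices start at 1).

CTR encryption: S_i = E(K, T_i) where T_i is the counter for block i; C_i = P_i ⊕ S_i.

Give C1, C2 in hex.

C1 = 0x9, C2 = 0xF

C1: T = 0x0, S = E(K, T) = 0x4; 0xD ⊕ 0x4 = 0x9.
C2: T = 0x1, S = E(K, T) = 0x3; 0xC ⊕ 0x3 = 0xF.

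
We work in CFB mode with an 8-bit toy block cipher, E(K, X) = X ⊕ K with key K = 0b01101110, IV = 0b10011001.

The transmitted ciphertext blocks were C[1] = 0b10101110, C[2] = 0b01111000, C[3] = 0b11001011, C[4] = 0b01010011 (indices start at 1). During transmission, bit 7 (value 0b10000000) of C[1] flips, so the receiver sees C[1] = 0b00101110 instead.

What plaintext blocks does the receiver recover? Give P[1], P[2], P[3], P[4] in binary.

P[1] = 0b11011001, P[2] = 0b00111000, P[3] = 0b11011101, P[4] = 0b11110110

CFB decryption: P_i = C_i ⊕ E(K, C_{i−1}), with C_{0} = IV.
Only C[1] changed, to 0b00101110. In CFB, a change in C_i flips the same bit in P_i and garbles P_{i+1}. Decrypting the received ciphertext:
P[1]: E(K, 0b10011001) = 0b11110111; 0b00101110 ⊕ 0b11110111 = 0b11011001.
P[2]: E(K, 0b00101110) = 0b01000000; 0b01111000 ⊕ 0b01000000 = 0b00111000.
P[3]: E(K, 0b01111000) = 0b00010110; 0b11001011 ⊕ 0b00010110 = 0b11011101.
P[4]: E(K, 0b11001011) = 0b10100101; 0b01010011 ⊕ 0b10100101 = 0b11110110.
Blocks that differ from the original plaintext: P[1], P[2].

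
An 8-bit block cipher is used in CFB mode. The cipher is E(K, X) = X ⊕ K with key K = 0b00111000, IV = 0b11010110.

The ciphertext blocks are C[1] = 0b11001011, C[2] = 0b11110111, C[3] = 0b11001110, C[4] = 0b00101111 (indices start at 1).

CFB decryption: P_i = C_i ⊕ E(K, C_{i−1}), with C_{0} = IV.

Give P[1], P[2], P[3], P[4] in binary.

P[1]: E(K, 0b11010110) = 0b11101110; 0b11001011 ⊕ 0b11101110 = 0b00100101.
P[2]: E(K, 0b11001011) = 0b11110011; 0b11110111 ⊕ 0b11110011 = 0b00000100.
P[3]: E(K, 0b11110111) = 0b11001111; 0b11001110 ⊕ 0b11001111 = 0b00000001.
P[4]: E(K, 0b11001110) = 0b11110110; 0b00101111 ⊕ 0b11110110 = 0b11011001.

P[1] = 0b00100101, P[2] = 0b00000100, P[3] = 0b00000001, P[4] = 0b11011001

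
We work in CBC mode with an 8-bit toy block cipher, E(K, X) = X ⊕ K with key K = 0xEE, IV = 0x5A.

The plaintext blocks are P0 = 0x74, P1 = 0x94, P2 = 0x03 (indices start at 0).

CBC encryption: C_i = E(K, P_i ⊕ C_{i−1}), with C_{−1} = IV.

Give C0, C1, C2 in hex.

C0: P0 ⊕ 0x5A = 0x2E; E(K, 0x2E) = 0xC0.
C1: P1 ⊕ 0xC0 = 0x54; E(K, 0x54) = 0xBA.
C2: P2 ⊕ 0xBA = 0xB9; E(K, 0xB9) = 0x57.

C0 = 0xC0, C1 = 0xBA, C2 = 0x57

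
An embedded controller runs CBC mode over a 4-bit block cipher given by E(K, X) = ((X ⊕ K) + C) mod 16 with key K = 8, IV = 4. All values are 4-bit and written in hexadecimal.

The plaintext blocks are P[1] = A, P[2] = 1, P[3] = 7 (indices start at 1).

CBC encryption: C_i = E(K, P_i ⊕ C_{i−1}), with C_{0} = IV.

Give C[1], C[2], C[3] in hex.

C[1]: P[1] ⊕ 4 = E; E(K, E) = 2.
C[2]: P[2] ⊕ 2 = 3; E(K, 3) = 7.
C[3]: P[3] ⊕ 7 = 0; E(K, 0) = 4.

C[1] = 2, C[2] = 7, C[3] = 4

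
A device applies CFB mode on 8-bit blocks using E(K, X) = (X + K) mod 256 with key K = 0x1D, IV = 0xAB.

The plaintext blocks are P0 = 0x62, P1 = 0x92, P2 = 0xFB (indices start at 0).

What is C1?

CFB encryption: C_i = P_i ⊕ E(K, C_{i−1}), with C_{−1} = IV.
C0: E(K, 0xAB) = 0xC8; 0x62 ⊕ 0xC8 = 0xAA.
C1: E(K, 0xAA) = 0xC7; 0x92 ⊕ 0xC7 = 0x55.

C1 = 0x55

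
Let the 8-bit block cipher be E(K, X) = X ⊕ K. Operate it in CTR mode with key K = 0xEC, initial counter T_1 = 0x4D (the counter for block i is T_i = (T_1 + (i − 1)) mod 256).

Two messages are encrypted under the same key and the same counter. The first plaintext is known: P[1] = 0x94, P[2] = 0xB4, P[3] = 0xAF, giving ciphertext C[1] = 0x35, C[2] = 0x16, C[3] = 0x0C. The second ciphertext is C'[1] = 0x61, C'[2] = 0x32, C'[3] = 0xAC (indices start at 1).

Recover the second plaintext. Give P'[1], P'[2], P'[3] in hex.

P'[1] = 0xC0, P'[2] = 0x90, P'[3] = 0x0F

In CTR with a reused counter, both messages share the same keystream S_i, so C_i ⊕ C'_i = P_i ⊕ P'_i and thus P'_i = P_i ⊕ C_i ⊕ C'_i.
P'[1]: 0x94 ⊕ 0x35 ⊕ 0x61 = 0xC0.
P'[2]: 0xB4 ⊕ 0x16 ⊕ 0x32 = 0x90.
P'[3]: 0xAF ⊕ 0x0C ⊕ 0xAC = 0x0F.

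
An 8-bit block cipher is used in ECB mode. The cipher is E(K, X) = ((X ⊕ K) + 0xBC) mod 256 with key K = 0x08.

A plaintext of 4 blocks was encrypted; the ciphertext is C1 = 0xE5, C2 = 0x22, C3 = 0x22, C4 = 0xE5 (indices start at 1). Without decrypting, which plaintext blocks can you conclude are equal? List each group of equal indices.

P1 = P4; P2 = P3

ECB encrypts each block independently with the same key, so equal ciphertext blocks imply equal plaintext blocks.
C1 = C4 = 0xE5, so P1 = P4.
C2 = C3 = 0x22, so P2 = P3.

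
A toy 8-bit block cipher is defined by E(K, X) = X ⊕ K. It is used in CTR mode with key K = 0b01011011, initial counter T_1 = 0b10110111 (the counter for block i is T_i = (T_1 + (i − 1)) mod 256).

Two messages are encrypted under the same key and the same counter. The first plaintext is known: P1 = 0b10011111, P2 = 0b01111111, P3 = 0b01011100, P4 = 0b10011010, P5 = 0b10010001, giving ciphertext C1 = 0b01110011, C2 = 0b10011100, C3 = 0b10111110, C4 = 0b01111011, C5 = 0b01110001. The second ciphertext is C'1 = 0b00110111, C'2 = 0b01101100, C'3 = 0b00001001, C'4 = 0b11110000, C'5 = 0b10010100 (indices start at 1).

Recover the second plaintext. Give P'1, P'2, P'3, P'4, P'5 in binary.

P'1 = 0b11011011, P'2 = 0b10001111, P'3 = 0b11101011, P'4 = 0b00010001, P'5 = 0b01110100

In CTR with a reused counter, both messages share the same keystream S_i, so C_i ⊕ C'_i = P_i ⊕ P'_i and thus P'_i = P_i ⊕ C_i ⊕ C'_i.
P'1: 0b10011111 ⊕ 0b01110011 ⊕ 0b00110111 = 0b11011011.
P'2: 0b01111111 ⊕ 0b10011100 ⊕ 0b01101100 = 0b10001111.
P'3: 0b01011100 ⊕ 0b10111110 ⊕ 0b00001001 = 0b11101011.
P'4: 0b10011010 ⊕ 0b01111011 ⊕ 0b11110000 = 0b00010001.
P'5: 0b10010001 ⊕ 0b01110001 ⊕ 0b10010100 = 0b01110100.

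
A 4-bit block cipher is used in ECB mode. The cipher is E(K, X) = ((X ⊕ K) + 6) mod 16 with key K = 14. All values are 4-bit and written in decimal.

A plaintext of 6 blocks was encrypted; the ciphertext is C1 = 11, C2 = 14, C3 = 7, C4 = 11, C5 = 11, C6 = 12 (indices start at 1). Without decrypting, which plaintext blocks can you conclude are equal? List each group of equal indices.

P1 = P4 = P5

ECB encrypts each block independently with the same key, so equal ciphertext blocks imply equal plaintext blocks.
C1 = C4 = C5 = 11, so P1 = P4 = P5.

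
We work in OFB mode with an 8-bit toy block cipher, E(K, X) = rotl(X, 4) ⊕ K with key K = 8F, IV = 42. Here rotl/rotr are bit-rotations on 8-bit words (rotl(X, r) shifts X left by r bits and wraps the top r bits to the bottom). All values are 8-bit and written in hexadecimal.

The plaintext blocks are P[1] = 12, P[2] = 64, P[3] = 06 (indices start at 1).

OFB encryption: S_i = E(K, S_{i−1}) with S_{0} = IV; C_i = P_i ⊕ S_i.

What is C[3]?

C[3] = DA

C[1]: S = E(K, 42) = AB; 12 ⊕ AB = B9.
C[2]: S = E(K, AB) = 35; 64 ⊕ 35 = 51.
C[3]: S = E(K, 35) = DC; 06 ⊕ DC = DA.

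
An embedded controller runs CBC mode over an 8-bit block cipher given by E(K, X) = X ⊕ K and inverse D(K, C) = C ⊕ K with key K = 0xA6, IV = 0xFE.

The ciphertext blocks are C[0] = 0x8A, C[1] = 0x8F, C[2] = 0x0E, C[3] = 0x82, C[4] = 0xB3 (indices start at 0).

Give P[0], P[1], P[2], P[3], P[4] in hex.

P[0] = 0xD2, P[1] = 0xA3, P[2] = 0x27, P[3] = 0x2A, P[4] = 0x97

CBC decryption: P_i = D(K, C_i) ⊕ C_{i−1}, with C_{−1} = IV.
P[0]: D(K, 0x8A) = 0x2C; 0x2C ⊕ 0xFE = 0xD2.
P[1]: D(K, 0x8F) = 0x29; 0x29 ⊕ 0x8A = 0xA3.
P[2]: D(K, 0x0E) = 0xA8; 0xA8 ⊕ 0x8F = 0x27.
P[3]: D(K, 0x82) = 0x24; 0x24 ⊕ 0x0E = 0x2A.
P[4]: D(K, 0xB3) = 0x15; 0x15 ⊕ 0x82 = 0x97.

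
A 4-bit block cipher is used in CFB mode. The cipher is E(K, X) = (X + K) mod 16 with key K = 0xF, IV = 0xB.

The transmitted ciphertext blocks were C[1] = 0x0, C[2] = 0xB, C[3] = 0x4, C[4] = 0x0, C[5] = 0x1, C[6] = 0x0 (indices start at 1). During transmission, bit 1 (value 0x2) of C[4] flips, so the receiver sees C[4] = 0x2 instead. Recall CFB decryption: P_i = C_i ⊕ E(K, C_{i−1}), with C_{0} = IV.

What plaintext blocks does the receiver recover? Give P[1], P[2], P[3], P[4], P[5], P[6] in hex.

P[1] = 0xA, P[2] = 0x4, P[3] = 0xE, P[4] = 0x1, P[5] = 0x0, P[6] = 0x0

Only C[4] changed, to 0x2. In CFB, a change in C_i flips the same bit in P_i and garbles P_{i+1}. Decrypting the received ciphertext:
P[1]: E(K, 0xB) = 0xA; 0x0 ⊕ 0xA = 0xA.
P[2]: E(K, 0x0) = 0xF; 0xB ⊕ 0xF = 0x4.
P[3]: E(K, 0xB) = 0xA; 0x4 ⊕ 0xA = 0xE.
P[4]: E(K, 0x4) = 0x3; 0x2 ⊕ 0x3 = 0x1.
P[5]: E(K, 0x2) = 0x1; 0x1 ⊕ 0x1 = 0x0.
P[6]: E(K, 0x1) = 0x0; 0x0 ⊕ 0x0 = 0x0.
Blocks that differ from the original plaintext: P[4], P[5].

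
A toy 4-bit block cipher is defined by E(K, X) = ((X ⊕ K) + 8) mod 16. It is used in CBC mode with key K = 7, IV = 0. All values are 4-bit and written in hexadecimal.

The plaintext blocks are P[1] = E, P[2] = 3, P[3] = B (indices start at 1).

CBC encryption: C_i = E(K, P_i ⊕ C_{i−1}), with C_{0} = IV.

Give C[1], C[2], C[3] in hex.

C[1]: P[1] ⊕ 0 = E; E(K, E) = 1.
C[2]: P[2] ⊕ 1 = 2; E(K, 2) = D.
C[3]: P[3] ⊕ D = 6; E(K, 6) = 9.

C[1] = 1, C[2] = D, C[3] = 9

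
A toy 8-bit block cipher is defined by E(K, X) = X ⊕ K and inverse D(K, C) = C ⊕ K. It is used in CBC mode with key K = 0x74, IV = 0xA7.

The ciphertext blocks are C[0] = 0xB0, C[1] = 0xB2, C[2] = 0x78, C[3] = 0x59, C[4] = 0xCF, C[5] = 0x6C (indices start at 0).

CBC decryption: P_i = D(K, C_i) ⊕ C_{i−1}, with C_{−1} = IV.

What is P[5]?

P[5] = 0xD7

P[5]: D(K, 0x6C) = 0x18; 0x18 ⊕ 0xCF = 0xD7.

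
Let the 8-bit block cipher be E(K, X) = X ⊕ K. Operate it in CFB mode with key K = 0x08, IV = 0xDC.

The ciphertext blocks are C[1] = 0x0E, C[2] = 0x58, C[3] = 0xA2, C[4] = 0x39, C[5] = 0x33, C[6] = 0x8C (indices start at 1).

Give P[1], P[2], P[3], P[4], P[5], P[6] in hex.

CFB decryption: P_i = C_i ⊕ E(K, C_{i−1}), with C_{0} = IV.
P[1]: E(K, 0xDC) = 0xD4; 0x0E ⊕ 0xD4 = 0xDA.
P[2]: E(K, 0x0E) = 0x06; 0x58 ⊕ 0x06 = 0x5E.
P[3]: E(K, 0x58) = 0x50; 0xA2 ⊕ 0x50 = 0xF2.
P[4]: E(K, 0xA2) = 0xAA; 0x39 ⊕ 0xAA = 0x93.
P[5]: E(K, 0x39) = 0x31; 0x33 ⊕ 0x31 = 0x02.
P[6]: E(K, 0x33) = 0x3B; 0x8C ⊕ 0x3B = 0xB7.

P[1] = 0xDA, P[2] = 0x5E, P[3] = 0xF2, P[4] = 0x93, P[5] = 0x02, P[6] = 0xB7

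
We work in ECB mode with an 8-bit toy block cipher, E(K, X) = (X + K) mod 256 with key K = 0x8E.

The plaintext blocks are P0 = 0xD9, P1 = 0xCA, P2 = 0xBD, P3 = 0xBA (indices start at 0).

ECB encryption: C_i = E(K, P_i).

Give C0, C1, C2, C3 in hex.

C0 = 0x67, C1 = 0x58, C2 = 0x4B, C3 = 0x48

C0: E(K, 0xD9) = 0x67.
C1: E(K, 0xCA) = 0x58.
C2: E(K, 0xBD) = 0x4B.
C3: E(K, 0xBA) = 0x48.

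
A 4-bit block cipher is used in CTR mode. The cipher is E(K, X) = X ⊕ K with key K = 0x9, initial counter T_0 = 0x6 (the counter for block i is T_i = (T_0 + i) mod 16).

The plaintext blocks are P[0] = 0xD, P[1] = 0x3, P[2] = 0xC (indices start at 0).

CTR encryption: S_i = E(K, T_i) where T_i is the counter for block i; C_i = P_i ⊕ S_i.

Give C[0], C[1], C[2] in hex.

C[0]: T = 0x6, S = E(K, T) = 0xF; 0xD ⊕ 0xF = 0x2.
C[1]: T = 0x7, S = E(K, T) = 0xE; 0x3 ⊕ 0xE = 0xD.
C[2]: T = 0x8, S = E(K, T) = 0x1; 0xC ⊕ 0x1 = 0xD.

C[0] = 0x2, C[1] = 0xD, C[2] = 0xD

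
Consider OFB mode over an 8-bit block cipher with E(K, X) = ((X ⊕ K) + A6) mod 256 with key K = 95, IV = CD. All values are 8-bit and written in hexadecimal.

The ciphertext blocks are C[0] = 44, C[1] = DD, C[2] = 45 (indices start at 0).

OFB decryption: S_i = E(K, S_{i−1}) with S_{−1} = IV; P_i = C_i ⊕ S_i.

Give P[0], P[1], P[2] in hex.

P[0] = BA, P[1] = CC, P[2] = 6F

P[0]: S = E(K, CD) = FE; 44 ⊕ FE = BA.
P[1]: S = E(K, FE) = 11; DD ⊕ 11 = CC.
P[2]: S = E(K, 11) = 2A; 45 ⊕ 2A = 6F.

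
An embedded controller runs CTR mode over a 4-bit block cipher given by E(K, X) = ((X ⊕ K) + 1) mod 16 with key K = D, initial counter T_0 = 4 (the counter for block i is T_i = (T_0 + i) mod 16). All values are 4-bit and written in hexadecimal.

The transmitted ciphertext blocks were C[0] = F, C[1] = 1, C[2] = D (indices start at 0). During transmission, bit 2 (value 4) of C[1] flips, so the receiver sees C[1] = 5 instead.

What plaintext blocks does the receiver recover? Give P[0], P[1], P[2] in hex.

P[0] = 5, P[1] = C, P[2] = 1

CTR decryption: S_i = E(K, T_i) where T_i is the counter for block i; P_i = C_i ⊕ S_i.
Only C[1] changed, to 5. In CTR, a change in C_i flips the same bit in P_i only; the keystream is unaffected. Decrypting the received ciphertext:
P[0]: T = 4, S = E(K, T) = A; F ⊕ A = 5.
P[1]: T = 5, S = E(K, T) = 9; 5 ⊕ 9 = C.
P[2]: T = 6, S = E(K, T) = C; D ⊕ C = 1.
Blocks that differ from the original plaintext: P[1].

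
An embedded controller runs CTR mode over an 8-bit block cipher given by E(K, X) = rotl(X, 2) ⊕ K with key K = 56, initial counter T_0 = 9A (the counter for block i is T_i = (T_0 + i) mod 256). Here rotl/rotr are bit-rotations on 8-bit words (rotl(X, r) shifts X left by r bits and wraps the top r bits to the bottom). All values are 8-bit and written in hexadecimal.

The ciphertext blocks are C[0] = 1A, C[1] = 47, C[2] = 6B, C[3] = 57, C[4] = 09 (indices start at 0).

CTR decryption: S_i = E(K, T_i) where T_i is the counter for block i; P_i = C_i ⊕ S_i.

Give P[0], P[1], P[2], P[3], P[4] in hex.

P[0] = 26, P[1] = 7F, P[2] = 4F, P[3] = 77, P[4] = 25

P[0]: T = 9A, S = E(K, T) = 3C; 1A ⊕ 3C = 26.
P[1]: T = 9B, S = E(K, T) = 38; 47 ⊕ 38 = 7F.
P[2]: T = 9C, S = E(K, T) = 24; 6B ⊕ 24 = 4F.
P[3]: T = 9D, S = E(K, T) = 20; 57 ⊕ 20 = 77.
P[4]: T = 9E, S = E(K, T) = 2C; 09 ⊕ 2C = 25.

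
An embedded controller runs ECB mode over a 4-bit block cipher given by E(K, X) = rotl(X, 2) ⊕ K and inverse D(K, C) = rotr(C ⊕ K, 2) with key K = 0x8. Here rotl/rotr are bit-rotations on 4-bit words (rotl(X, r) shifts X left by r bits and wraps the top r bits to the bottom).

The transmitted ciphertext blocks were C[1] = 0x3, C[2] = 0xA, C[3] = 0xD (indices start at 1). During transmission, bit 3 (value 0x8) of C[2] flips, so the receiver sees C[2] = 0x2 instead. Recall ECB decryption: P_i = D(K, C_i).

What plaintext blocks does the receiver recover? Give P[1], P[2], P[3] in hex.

Only C[2] changed, to 0x2. In ECB, a change in C_i affects only P_i. Decrypting the received ciphertext:
P[1]: D(K, 0x3) = 0xE.
P[2]: D(K, 0x2) = 0xA.
P[3]: D(K, 0xD) = 0x5.
Blocks that differ from the original plaintext: P[2].

P[1] = 0xE, P[2] = 0xA, P[3] = 0x5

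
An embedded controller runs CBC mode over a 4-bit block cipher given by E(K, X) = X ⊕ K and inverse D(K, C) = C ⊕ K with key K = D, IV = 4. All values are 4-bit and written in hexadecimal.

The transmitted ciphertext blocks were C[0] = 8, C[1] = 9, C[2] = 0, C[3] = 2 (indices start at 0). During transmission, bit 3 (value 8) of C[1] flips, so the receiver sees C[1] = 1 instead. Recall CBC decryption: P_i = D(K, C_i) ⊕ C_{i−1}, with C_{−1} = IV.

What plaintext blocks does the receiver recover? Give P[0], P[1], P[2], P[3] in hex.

Only C[1] changed, to 1. In CBC, a change in C_i garbles P_i and flips the same bit in P_{i+1}. Decrypting the received ciphertext:
P[0]: D(K, 8) = 5; 5 ⊕ 4 = 1.
P[1]: D(K, 1) = C; C ⊕ 8 = 4.
P[2]: D(K, 0) = D; D ⊕ 1 = C.
P[3]: D(K, 2) = F; F ⊕ 0 = F.
Blocks that differ from the original plaintext: P[1], P[2].

P[0] = 1, P[1] = 4, P[2] = C, P[3] = F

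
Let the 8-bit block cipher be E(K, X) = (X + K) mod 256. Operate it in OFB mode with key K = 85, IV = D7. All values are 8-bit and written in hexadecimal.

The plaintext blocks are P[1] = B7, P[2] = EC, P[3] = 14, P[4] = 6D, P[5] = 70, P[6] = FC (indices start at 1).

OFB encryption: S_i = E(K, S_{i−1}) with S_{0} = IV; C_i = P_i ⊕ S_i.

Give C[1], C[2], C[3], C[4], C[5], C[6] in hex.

C[1] = EB, C[2] = 0D, C[3] = 72, C[4] = 86, C[5] = 00, C[6] = 09

C[1]: S = E(K, D7) = 5C; B7 ⊕ 5C = EB.
C[2]: S = E(K, 5C) = E1; EC ⊕ E1 = 0D.
C[3]: S = E(K, E1) = 66; 14 ⊕ 66 = 72.
C[4]: S = E(K, 66) = EB; 6D ⊕ EB = 86.
C[5]: S = E(K, EB) = 70; 70 ⊕ 70 = 00.
C[6]: S = E(K, 70) = F5; FC ⊕ F5 = 09.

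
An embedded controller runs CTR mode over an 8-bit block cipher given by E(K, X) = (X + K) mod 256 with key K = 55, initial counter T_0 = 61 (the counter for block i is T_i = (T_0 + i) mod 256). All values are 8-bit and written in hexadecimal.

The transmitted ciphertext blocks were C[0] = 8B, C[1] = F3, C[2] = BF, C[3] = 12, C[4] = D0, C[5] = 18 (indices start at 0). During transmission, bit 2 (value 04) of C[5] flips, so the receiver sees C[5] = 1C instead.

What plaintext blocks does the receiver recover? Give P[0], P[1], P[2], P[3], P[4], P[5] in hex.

CTR decryption: S_i = E(K, T_i) where T_i is the counter for block i; P_i = C_i ⊕ S_i.
Only C[5] changed, to 1C. In CTR, a change in C_i flips the same bit in P_i only; the keystream is unaffected. Decrypting the received ciphertext:
P[0]: T = 61, S = E(K, T) = B6; 8B ⊕ B6 = 3D.
P[1]: T = 62, S = E(K, T) = B7; F3 ⊕ B7 = 44.
P[2]: T = 63, S = E(K, T) = B8; BF ⊕ B8 = 07.
P[3]: T = 64, S = E(K, T) = B9; 12 ⊕ B9 = AB.
P[4]: T = 65, S = E(K, T) = BA; D0 ⊕ BA = 6A.
P[5]: T = 66, S = E(K, T) = BB; 1C ⊕ BB = A7.
Blocks that differ from the original plaintext: P[5].

P[0] = 3D, P[1] = 44, P[2] = 07, P[3] = AB, P[4] = 6A, P[5] = A7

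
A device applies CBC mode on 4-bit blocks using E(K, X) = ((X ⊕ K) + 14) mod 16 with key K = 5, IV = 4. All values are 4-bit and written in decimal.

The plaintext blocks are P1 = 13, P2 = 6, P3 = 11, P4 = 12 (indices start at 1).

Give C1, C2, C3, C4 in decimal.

CBC encryption: C_i = E(K, P_i ⊕ C_{i−1}), with C_{0} = IV.
C1: P1 ⊕ 4 = 9; E(K, 9) = 10.
C2: P2 ⊕ 10 = 12; E(K, 12) = 7.
C3: P3 ⊕ 7 = 12; E(K, 12) = 7.
C4: P4 ⊕ 7 = 11; E(K, 11) = 12.

C1 = 10, C2 = 7, C3 = 7, C4 = 12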